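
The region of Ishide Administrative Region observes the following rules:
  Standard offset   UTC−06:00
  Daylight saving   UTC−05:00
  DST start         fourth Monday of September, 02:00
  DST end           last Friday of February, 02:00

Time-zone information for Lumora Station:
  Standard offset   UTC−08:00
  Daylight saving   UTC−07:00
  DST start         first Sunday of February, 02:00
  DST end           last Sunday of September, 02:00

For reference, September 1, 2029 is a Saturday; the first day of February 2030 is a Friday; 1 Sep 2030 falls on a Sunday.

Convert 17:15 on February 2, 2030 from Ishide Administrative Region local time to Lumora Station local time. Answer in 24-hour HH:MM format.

14:15

1 September 2029 is a Saturday, so the first Monday is September 3 and the fourth is September 24.
1 February 2030 is a Friday, so Fridays fall on 1, 8, 15, 22; the last is February 22.
February 2, 2030 lies within the daylight-saving period (24 September 2029 – 22 February 2030), so Ishide Administrative Region is on daylight time, UTC−05:00.
17:15 Ishide Administrative Region + 5h = 22:15 UTC.
1 February 2030 is a Friday, so the first Sunday is February 3.
1 September 2030 is a Sunday, so Sundays fall on 1, 8, 15, 22, 29; the last is September 29.
At the standard offset (UTC−08:00), 22:15 UTC − 8h = 14:15 Lumora Station standard time.
Daylight saving runs 3 February – 29 September; the standard-time date in Lumora Station, February 2, 2030, is outside that window, so Lumora Station is on standard time at UTC−08:00.
22:15 UTC − 8h = 14:15 Lumora Station.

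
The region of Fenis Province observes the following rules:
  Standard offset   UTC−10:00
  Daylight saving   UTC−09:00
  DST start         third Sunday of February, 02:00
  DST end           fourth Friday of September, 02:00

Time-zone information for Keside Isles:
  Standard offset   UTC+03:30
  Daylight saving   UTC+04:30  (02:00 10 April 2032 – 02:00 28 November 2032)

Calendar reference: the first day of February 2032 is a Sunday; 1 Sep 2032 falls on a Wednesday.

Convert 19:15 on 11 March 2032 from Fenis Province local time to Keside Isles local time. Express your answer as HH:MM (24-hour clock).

07:45

1 February 2032 is a Sunday, so the first Sunday is February 1 and the third is February 15.
1 September 2032 is a Wednesday, so the first Friday is September 3 and the fourth is September 24.
11 March 2032 falls between 15 February and 24 September, so daylight saving is in effect and Fenis Province is at UTC−09:00.
19:15 Fenis Province + 9h = 04:15 UTC (rolling into the next day, 12 March 2032).
At the standard offset (UTC+03:30), 04:15 UTC + 3h30m = 07:45 Keside Isles standard time.
Daylight saving runs 10 April – 28 November; the standard-time date in Keside Isles, 12 March 2032, is outside that window, so Keside Isles is on standard time at UTC+03:30.
04:15 UTC + 3h30m = 07:45 Keside Isles.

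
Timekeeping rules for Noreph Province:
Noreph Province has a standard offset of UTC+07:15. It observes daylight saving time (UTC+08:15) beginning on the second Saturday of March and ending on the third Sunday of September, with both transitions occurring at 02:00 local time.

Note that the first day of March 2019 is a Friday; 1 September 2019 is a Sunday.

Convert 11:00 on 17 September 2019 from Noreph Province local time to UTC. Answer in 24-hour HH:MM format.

03:45

1 March 2019 is a Friday, so the first Saturday is March 2 and the second is March 9.
1 September 2019 is a Sunday, so the first Sunday is September 1 and the third is September 15.
Daylight saving runs 9 March – 15 September; 17 September 2019 is outside that window, so Noreph Province is on standard time at UTC+07:15.
11:00 local − 7h15m = 03:45 UTC.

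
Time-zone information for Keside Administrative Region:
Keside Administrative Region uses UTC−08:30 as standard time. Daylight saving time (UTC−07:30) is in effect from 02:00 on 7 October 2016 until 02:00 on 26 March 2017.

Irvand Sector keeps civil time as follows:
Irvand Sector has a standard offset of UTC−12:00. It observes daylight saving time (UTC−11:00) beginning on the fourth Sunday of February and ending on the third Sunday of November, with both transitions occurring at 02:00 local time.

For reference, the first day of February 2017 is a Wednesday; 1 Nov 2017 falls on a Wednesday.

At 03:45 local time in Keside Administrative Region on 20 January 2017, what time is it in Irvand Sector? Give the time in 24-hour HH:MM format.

20 January 2017 lies within the daylight-saving period (7 October 2016 – 26 March 2017), so Keside Administrative Region is on daylight time, UTC−07:30.
03:45 Keside Administrative Region + 7h30m = 11:15 UTC.
1 February 2017 is a Wednesday, so the first Sunday is February 5 and the fourth is February 26.
1 November 2017 is a Wednesday, so the first Sunday is November 5 and the third is November 19.
At the standard offset (UTC−12:00), 11:15 UTC − 12h = 23:15 Irvand Sector standard time (rolling into the previous day, 19 January 2017).
The standard-time date in Irvand Sector, 19 January 2017, does not fall between 26 February and 19 November, so daylight saving is not in effect and Irvand Sector is at UTC−12:00.
11:15 UTC − 12h = 23:15 Irvand Sector (rolling into the previous day, 19 January 2017).

23:15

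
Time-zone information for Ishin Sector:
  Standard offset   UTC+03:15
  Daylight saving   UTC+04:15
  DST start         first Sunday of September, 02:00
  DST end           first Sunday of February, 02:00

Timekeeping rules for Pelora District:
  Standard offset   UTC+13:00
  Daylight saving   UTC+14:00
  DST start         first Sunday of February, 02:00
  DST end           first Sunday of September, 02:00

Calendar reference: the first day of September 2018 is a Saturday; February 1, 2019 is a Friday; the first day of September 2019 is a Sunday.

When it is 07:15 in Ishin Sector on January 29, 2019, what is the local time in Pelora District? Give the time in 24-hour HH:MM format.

16:00

1 September 2018 is a Saturday, so the first Sunday is September 2.
1 February 2019 is a Friday, so the first Sunday is February 3.
January 29, 2019 falls between 2 September 2018 and 3 February 2019, so daylight saving is in effect and Ishin Sector is at UTC+04:15.
07:15 Ishin Sector − 4h15m = 03:00 UTC.
1 February 2019 is a Friday, so the first Sunday is February 3.
1 September 2019 is a Sunday, so the first Sunday is September 1.
At the standard offset (UTC+13:00), 03:00 UTC + 13h = 16:00 Pelora District standard time.
The standard-time date in Pelora District, January 29, 2019, is outside the daylight-saving period (3 February – 1 September), so Pelora District is on standard time, UTC+13:00.
03:00 UTC + 13h = 16:00 Pelora District.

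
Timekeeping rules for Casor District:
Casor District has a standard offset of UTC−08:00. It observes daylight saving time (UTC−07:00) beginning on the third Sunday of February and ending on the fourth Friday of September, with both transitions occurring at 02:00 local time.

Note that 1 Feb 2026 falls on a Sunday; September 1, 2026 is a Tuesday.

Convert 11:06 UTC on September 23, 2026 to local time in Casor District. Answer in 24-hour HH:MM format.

04:06

1 February 2026 is a Sunday, so the first Sunday is February 1 and the third is February 15.
1 September 2026 is a Tuesday, so the first Friday is September 4 and the fourth is September 25.
At the standard offset (UTC−08:00), 11:06 UTC − 8h = 03:06 Casor District standard time.
The standard-time date in Casor District, September 23, 2026, falls between 15 February and 25 September, so daylight saving is in effect and Casor District is at UTC−07:00.
11:06 UTC − 7h = 04:06 local.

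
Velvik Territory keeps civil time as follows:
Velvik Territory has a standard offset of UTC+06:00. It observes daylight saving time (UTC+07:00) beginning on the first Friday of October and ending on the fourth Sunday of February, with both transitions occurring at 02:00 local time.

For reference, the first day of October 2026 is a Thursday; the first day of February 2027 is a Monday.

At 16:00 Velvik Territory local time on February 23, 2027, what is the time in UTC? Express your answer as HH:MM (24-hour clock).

09:00

1 October 2026 is a Thursday, so the first Friday is October 2.
1 February 2027 is a Monday, so the first Sunday is February 7 and the fourth is February 28.
February 23, 2027 lies within the daylight-saving period (2 October 2026 – 28 February 2027), so Velvik Territory is on daylight time, UTC+07:00.
16:00 local − 7h = 09:00 UTC.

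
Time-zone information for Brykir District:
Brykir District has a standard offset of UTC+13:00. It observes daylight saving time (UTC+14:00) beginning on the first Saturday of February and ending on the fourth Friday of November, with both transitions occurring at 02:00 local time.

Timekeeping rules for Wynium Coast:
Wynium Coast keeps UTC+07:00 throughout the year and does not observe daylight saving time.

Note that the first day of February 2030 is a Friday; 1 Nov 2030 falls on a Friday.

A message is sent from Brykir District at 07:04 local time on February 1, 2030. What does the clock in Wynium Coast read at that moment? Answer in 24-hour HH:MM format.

1 February 2030 is a Friday, so the first Saturday is February 2.
1 November 2030 is a Friday, so the first Friday is November 1 and the fourth is November 22.
Daylight saving runs 2 February – 22 November; February 1, 2030 is outside that window, so Brykir District is on standard time at UTC+13:00.
07:04 Brykir District − 13h = 18:04 UTC (rolling into the previous day, 31 January 2030).
Wynium Coast has no daylight saving, so its offset is UTC+07:00 year-round.
18:04 UTC + 7h = 01:04 Wynium Coast (rolling into the next day, 1 February 2030).

01:04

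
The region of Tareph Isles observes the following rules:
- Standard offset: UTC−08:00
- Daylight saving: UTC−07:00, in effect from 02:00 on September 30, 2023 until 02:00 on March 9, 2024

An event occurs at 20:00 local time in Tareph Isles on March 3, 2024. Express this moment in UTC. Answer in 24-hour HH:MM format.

03:00

Daylight saving runs 30 September 2023 – 9 March 2024; March 3, 2024 is inside that window, so Tareph Isles is at UTC−07:00.
20:00 local + 7h = 03:00 UTC (rolling into the next day, 4 March 2024).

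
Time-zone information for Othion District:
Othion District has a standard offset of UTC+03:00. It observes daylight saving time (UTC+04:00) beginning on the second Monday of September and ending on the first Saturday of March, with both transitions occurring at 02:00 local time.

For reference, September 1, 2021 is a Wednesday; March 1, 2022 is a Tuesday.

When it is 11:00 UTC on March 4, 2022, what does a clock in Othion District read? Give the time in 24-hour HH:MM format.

1 September 2021 is a Wednesday, so the first Monday is September 6 and the second is September 13.
1 March 2022 is a Tuesday, so the first Saturday is March 5.
At the standard offset (UTC+03:00), 11:00 UTC + 3h = 14:00 Othion District standard time.
The standard-time date in Othion District, March 4, 2022, lies within the daylight-saving period (13 September 2021 – 5 March 2022), so Othion District is on daylight time, UTC+04:00.
11:00 UTC + 4h = 15:00 local.

15:00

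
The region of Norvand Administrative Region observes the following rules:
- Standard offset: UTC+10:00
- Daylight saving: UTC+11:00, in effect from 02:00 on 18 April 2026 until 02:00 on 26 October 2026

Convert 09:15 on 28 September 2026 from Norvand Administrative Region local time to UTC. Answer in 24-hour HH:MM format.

22:15

28 September 2026 lies within the daylight-saving period (18 April – 26 October), so Norvand Administrative Region is on daylight time, UTC+11:00.
09:15 local − 11h = 22:15 UTC (rolling into the previous day, 27 September 2026).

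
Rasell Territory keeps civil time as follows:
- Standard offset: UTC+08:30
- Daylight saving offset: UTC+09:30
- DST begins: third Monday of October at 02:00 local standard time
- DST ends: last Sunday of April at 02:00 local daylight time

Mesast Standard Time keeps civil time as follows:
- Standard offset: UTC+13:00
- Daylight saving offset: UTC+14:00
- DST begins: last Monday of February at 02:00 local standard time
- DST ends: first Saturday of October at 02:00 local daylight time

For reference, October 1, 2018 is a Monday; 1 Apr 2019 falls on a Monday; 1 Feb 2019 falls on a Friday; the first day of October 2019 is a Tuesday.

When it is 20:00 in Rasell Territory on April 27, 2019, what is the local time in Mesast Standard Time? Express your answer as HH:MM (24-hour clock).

00:30

1 October 2018 is a Monday, so the first Monday is October 1 and the third is October 15.
1 April 2019 is a Monday, so Sundays fall on 7, 14, 21, 28; the last is April 28.
April 27, 2019 falls between 15 October 2018 and 28 April 2019, so daylight saving is in effect and Rasell Territory is at UTC+09:30.
20:00 Rasell Territory − 9h30m = 10:30 UTC.
1 February 2019 is a Friday, so Mondays fall on 4, 11, 18, 25; the last is February 25.
1 October 2019 is a Tuesday, so the first Saturday is October 5.
At the standard offset (UTC+13:00), 10:30 UTC + 13h = 23:30 Mesast Standard Time standard time.
Daylight saving runs 25 February – 5 October; the standard-time date in Mesast Standard Time, April 27, 2019, is inside that window, so Mesast Standard Time is at UTC+14:00.
10:30 UTC + 14h = 00:30 Mesast Standard Time (rolling into the next day, 28 April 2019).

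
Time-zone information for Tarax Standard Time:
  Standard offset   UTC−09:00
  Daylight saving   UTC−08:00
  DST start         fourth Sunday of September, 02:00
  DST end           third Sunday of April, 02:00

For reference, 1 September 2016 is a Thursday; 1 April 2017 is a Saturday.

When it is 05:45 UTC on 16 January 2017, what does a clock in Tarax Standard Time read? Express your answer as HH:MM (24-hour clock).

1 September 2016 is a Thursday, so the first Sunday is September 4 and the fourth is September 25.
1 April 2017 is a Saturday, so the first Sunday is April 2 and the third is April 16.
At the standard offset (UTC−09:00), 05:45 UTC − 9h = 20:45 Tarax Standard Time standard time (rolling into the previous day, 15 January 2017).
The standard-time date in Tarax Standard Time, 15 January 2017, lies within the daylight-saving period (25 September 2016 – 16 April 2017), so Tarax Standard Time is on daylight time, UTC−08:00.
05:45 UTC − 8h = 21:45 local (rolling into the previous day, 15 January 2017).

21:45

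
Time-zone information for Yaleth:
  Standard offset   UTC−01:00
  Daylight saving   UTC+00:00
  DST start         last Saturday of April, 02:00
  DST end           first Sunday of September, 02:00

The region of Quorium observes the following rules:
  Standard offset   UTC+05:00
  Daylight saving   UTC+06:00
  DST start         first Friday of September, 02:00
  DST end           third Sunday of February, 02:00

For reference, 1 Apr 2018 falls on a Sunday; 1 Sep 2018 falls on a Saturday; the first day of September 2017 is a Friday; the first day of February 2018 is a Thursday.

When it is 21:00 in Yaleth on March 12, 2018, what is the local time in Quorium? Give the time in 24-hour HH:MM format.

1 April 2018 is a Sunday, so Saturdays fall on 7, 14, 21, 28; the last is April 28.
1 September 2018 is a Saturday, so the first Sunday is September 2.
March 12, 2018 does not fall between 28 April and 2 September, so daylight saving is not in effect and Yaleth is at UTC−01:00.
21:00 Yaleth + 1h = 22:00 UTC.
1 September 2017 is a Friday, so the first Friday is September 1.
1 February 2018 is a Thursday, so the first Sunday is February 4 and the third is February 18.
At the standard offset (UTC+05:00), 22:00 UTC + 5h = 03:00 Quorium standard time (rolling into the next day, 13 March 2018).
The standard-time date in Quorium, March 13, 2018, does not fall between 1 September 2017 and 18 February 2018, so daylight saving is not in effect and Quorium is at UTC+05:00.
22:00 UTC + 5h = 03:00 Quorium (rolling into the next day, 13 March 2018).

03:00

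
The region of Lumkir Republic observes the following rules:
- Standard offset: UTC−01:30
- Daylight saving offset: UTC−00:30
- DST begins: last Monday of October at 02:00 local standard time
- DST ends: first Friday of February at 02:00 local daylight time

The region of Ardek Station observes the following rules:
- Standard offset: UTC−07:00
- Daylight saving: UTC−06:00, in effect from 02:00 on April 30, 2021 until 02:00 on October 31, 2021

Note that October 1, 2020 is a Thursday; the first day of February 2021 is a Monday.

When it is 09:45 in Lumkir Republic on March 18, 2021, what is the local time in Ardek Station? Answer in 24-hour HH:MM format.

04:15

1 October 2020 is a Thursday, so Mondays fall on 5, 12, 19, 26; the last is October 26.
1 February 2021 is a Monday, so the first Friday is February 5.
March 18, 2021 is outside the daylight-saving period (26 October 2020 – 5 February 2021), so Lumkir Republic is on standard time, UTC−01:30.
09:45 Lumkir Republic + 1h30m = 11:15 UTC.
At the standard offset (UTC−07:00), 11:15 UTC − 7h = 04:15 Ardek Station standard time.
Daylight saving runs 30 April – 31 October; the standard-time date in Ardek Station, March 18, 2021, is outside that window, so Ardek Station is on standard time at UTC−07:00.
11:15 UTC − 7h = 04:15 Ardek Station.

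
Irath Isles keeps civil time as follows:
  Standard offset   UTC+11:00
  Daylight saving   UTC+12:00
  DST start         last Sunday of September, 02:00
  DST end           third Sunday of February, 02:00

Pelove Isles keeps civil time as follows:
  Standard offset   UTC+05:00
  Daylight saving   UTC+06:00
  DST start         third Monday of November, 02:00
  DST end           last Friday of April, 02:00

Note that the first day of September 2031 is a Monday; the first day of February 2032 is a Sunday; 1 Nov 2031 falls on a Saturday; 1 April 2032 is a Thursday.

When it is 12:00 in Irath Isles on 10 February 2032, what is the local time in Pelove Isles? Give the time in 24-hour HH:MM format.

1 September 2031 is a Monday, so Sundays fall on 7, 14, 21, 28; the last is September 28.
1 February 2032 is a Sunday, so the first Sunday is February 1 and the third is February 15.
Daylight saving runs 28 September 2031 – 15 February 2032; 10 February 2032 is inside that window, so Irath Isles is at UTC+12:00.
12:00 Irath Isles − 12h = 00:00 UTC.
1 November 2031 is a Saturday, so the first Monday is November 3 and the third is November 17.
1 April 2032 is a Thursday, so Fridays fall on 2, 9, 16, 23, 30; the last is April 30.
At the standard offset (UTC+05:00), 00:00 UTC + 5h = 05:00 Pelove Isles standard time.
Daylight saving runs 17 November 2031 – 30 April 2032; the standard-time date in Pelove Isles, 10 February 2032, is inside that window, so Pelove Isles is at UTC+06:00.
00:00 UTC + 6h = 06:00 Pelove Isles.

06:00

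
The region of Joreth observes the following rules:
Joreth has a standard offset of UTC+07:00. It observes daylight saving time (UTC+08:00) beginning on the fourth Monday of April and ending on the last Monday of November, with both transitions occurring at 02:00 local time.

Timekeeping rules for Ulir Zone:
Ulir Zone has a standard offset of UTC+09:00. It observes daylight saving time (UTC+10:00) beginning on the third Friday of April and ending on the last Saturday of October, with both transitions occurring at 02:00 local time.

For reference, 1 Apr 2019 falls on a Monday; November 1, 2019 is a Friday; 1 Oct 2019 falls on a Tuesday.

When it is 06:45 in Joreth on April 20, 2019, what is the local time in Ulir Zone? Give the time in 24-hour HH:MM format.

09:45

1 April 2019 is a Monday, so the first Monday is April 1 and the fourth is April 22.
1 November 2019 is a Friday, so Mondays fall on 4, 11, 18, 25; the last is November 25.
Daylight saving runs 22 April – 25 November; April 20, 2019 is outside that window, so Joreth is on standard time at UTC+07:00.
06:45 Joreth − 7h = 23:45 UTC (rolling into the previous day, 19 April 2019).
1 April 2019 is a Monday, so the first Friday is April 5 and the third is April 19.
1 October 2019 is a Tuesday, so Saturdays fall on 5, 12, 19, 26; the last is October 26.
At the standard offset (UTC+09:00), 23:45 UTC + 9h = 08:45 Ulir Zone standard time (rolling into the next day, 20 April 2019).
The standard-time date in Ulir Zone, April 20, 2019, falls between 19 April and 26 October, so daylight saving is in effect and Ulir Zone is at UTC+10:00.
23:45 UTC + 10h = 09:45 Ulir Zone (rolling into the next day, 20 April 2019).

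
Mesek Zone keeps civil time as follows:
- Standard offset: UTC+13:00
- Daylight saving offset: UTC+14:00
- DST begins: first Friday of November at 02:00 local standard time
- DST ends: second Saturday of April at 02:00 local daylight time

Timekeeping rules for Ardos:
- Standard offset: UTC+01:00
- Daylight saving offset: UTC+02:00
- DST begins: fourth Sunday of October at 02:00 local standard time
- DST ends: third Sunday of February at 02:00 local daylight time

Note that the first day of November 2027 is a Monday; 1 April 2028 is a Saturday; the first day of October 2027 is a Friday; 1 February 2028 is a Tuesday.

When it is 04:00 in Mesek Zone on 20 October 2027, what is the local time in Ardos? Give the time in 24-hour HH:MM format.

16:00

1 November 2027 is a Monday, so the first Friday is November 5.
1 April 2028 is a Saturday, so the first Saturday is April 1 and the second is April 8.
20 October 2027 is outside the daylight-saving period (5 November 2027 – 8 April 2028), so Mesek Zone is on standard time, UTC+13:00.
04:00 Mesek Zone − 13h = 15:00 UTC (rolling into the previous day, 19 October 2027).
1 October 2027 is a Friday, so the first Sunday is October 3 and the fourth is October 24.
1 February 2028 is a Tuesday, so the first Sunday is February 6 and the third is February 20.
At the standard offset (UTC+01:00), 15:00 UTC + 1h = 16:00 Ardos standard time.
Daylight saving runs 24 October 2027 – 20 February 2028; the standard-time date in Ardos, 19 October 2027, is outside that window, so Ardos is on standard time at UTC+01:00.
15:00 UTC + 1h = 16:00 Ardos.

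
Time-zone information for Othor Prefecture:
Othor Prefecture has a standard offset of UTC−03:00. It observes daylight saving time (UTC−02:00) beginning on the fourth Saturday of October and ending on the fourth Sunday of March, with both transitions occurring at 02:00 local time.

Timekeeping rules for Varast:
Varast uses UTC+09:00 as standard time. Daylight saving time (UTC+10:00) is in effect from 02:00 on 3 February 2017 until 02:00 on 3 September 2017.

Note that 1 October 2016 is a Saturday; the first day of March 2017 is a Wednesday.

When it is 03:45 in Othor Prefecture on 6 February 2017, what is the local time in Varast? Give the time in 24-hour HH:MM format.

1 October 2016 is a Saturday, so the first Saturday is October 1 and the fourth is October 22.
1 March 2017 is a Wednesday, so the first Sunday is March 5 and the fourth is March 26.
Daylight saving runs 22 October 2016 – 26 March 2017; 6 February 2017 is inside that window, so Othor Prefecture is at UTC−02:00.
03:45 Othor Prefecture + 2h = 05:45 UTC.
At the standard offset (UTC+09:00), 05:45 UTC + 9h = 14:45 Varast standard time.
Daylight saving runs 3 February – 3 September; the standard-time date in Varast, 6 February 2017, is inside that window, so Varast is at UTC+10:00.
05:45 UTC + 10h = 15:45 Varast.

15:45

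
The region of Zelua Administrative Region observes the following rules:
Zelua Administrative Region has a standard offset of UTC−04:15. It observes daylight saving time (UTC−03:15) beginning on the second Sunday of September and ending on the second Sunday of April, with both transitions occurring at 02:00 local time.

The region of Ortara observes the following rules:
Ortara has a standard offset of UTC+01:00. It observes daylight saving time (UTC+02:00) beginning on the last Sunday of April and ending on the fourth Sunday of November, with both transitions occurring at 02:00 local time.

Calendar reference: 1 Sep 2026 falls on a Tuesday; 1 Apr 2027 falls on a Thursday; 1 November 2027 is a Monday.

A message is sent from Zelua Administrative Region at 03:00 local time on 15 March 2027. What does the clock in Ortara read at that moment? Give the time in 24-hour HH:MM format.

1 September 2026 is a Tuesday, so the first Sunday is September 6 and the second is September 13.
1 April 2027 is a Thursday, so the first Sunday is April 4 and the second is April 11.
15 March 2027 falls between 13 September 2026 and 11 April 2027, so daylight saving is in effect and Zelua Administrative Region is at UTC−03:15.
03:00 Zelua Administrative Region + 3h15m = 06:15 UTC.
1 April 2027 is a Thursday, so Sundays fall on 4, 11, 18, 25; the last is April 25.
1 November 2027 is a Monday, so the first Sunday is November 7 and the fourth is November 28.
At the standard offset (UTC+01:00), 06:15 UTC + 1h = 07:15 Ortara standard time.
Daylight saving runs 25 April – 28 November; the standard-time date in Ortara, 15 March 2027, is outside that window, so Ortara is on standard time at UTC+01:00.
06:15 UTC + 1h = 07:15 Ortara.

07:15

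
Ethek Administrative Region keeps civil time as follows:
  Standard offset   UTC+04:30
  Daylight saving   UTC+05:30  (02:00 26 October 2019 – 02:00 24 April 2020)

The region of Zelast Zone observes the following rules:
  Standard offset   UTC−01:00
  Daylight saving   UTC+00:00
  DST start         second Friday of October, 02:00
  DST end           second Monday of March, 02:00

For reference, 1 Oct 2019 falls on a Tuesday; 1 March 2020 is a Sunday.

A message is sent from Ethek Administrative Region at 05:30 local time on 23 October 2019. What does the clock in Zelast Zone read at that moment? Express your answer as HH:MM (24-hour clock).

23 October 2019 is outside the daylight-saving period (26 October 2019 – 24 April 2020), so Ethek Administrative Region is on standard time, UTC+04:30.
05:30 Ethek Administrative Region − 4h30m = 01:00 UTC.
1 October 2019 is a Tuesday, so the first Friday is October 4 and the second is October 11.
1 March 2020 is a Sunday, so the first Monday is March 2 and the second is March 9.
At the standard offset (UTC−01:00), 01:00 UTC − 1h = 00:00 Zelast Zone standard time.
Daylight saving runs 11 October 2019 – 9 March 2020; the standard-time date in Zelast Zone, 23 October 2019, is inside that window, so Zelast Zone is at UTC+00:00.
01:00 UTC + 0h = 01:00 Zelast Zone.

01:00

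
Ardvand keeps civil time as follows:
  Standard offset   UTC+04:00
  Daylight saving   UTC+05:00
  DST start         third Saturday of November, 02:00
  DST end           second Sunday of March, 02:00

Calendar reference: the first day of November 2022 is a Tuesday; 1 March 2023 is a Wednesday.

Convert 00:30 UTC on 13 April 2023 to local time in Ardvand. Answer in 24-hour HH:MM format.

04:30

1 November 2022 is a Tuesday, so the first Saturday is November 5 and the third is November 19.
1 March 2023 is a Wednesday, so the first Sunday is March 5 and the second is March 12.
At the standard offset (UTC+04:00), 00:30 UTC + 4h = 04:30 Ardvand standard time.
Daylight saving runs 19 November 2022 – 12 March 2023; the standard-time date in Ardvand, 13 April 2023, is outside that window, so Ardvand is on standard time at UTC+04:00.
00:30 UTC + 4h = 04:30 local.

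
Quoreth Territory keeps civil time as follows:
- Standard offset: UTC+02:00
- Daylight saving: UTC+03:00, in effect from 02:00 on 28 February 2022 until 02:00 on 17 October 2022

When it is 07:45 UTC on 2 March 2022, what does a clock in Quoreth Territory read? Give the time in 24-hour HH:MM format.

At the standard offset (UTC+02:00), 07:45 UTC + 2h = 09:45 Quoreth Territory standard time.
The standard-time date in Quoreth Territory, 2 March 2022, falls between 28 February and 17 October, so daylight saving is in effect and Quoreth Territory is at UTC+03:00.
07:45 UTC + 3h = 10:45 local.

10:45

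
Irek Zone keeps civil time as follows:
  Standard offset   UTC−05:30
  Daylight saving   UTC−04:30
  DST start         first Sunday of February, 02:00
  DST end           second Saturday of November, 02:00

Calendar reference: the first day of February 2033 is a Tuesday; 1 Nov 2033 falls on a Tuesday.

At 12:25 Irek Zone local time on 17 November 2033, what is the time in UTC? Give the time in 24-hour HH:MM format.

1 February 2033 is a Tuesday, so the first Sunday is February 6.
1 November 2033 is a Tuesday, so the first Saturday is November 5 and the second is November 12.
17 November 2033 does not fall between 6 February and 12 November, so daylight saving is not in effect and Irek Zone is at UTC−05:30.
12:25 local + 5h30m = 17:55 UTC.

17:55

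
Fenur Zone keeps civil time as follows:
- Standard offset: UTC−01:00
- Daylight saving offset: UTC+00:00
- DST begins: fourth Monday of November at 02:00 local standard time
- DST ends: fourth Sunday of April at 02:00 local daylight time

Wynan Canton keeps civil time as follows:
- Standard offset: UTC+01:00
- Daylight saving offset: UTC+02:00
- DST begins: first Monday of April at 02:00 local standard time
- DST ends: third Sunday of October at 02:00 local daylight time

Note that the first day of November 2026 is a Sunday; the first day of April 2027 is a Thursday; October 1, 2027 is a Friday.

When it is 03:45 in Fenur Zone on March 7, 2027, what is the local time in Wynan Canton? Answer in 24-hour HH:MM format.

04:45

1 November 2026 is a Sunday, so the first Monday is November 2 and the fourth is November 23.
1 April 2027 is a Thursday, so the first Sunday is April 4 and the fourth is April 25.
March 7, 2027 falls between 23 November 2026 and 25 April 2027, so daylight saving is in effect and Fenur Zone is at UTC+00:00.
03:45 Fenur Zone − 0h = 03:45 UTC.
1 April 2027 is a Thursday, so the first Monday is April 5.
1 October 2027 is a Friday, so the first Sunday is October 3 and the third is October 17.
At the standard offset (UTC+01:00), 03:45 UTC + 1h = 04:45 Wynan Canton standard time.
Daylight saving runs 5 April – 17 October; the standard-time date in Wynan Canton, March 7, 2027, is outside that window, so Wynan Canton is on standard time at UTC+01:00.
03:45 UTC + 1h = 04:45 Wynan Canton.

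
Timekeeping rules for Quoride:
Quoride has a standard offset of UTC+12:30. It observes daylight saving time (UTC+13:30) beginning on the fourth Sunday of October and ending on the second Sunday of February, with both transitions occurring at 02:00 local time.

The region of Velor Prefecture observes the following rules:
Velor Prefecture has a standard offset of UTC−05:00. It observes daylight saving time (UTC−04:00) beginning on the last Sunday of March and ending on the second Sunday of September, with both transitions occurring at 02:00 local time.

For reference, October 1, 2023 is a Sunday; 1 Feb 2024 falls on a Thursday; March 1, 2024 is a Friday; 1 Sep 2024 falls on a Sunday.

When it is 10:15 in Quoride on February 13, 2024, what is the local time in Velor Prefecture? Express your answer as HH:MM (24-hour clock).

1 October 2023 is a Sunday, so the first Sunday is October 1 and the fourth is October 22.
1 February 2024 is a Thursday, so the first Sunday is February 4 and the second is February 11.
February 13, 2024 is outside the daylight-saving period (22 October 2023 – 11 February 2024), so Quoride is on standard time, UTC+12:30.
10:15 Quoride − 12h30m = 21:45 UTC (rolling into the previous day, 12 February 2024).
1 March 2024 is a Friday, so Sundays fall on 3, 10, 17, 24, 31; the last is March 31.
1 September 2024 is a Sunday, so the first Sunday is September 1 and the second is September 8.
At the standard offset (UTC−05:00), 21:45 UTC − 5h = 16:45 Velor Prefecture standard time.
Daylight saving runs 31 March – 8 September; the standard-time date in Velor Prefecture, February 12, 2024, is outside that window, so Velor Prefecture is on standard time at UTC−05:00.
21:45 UTC − 5h = 16:45 Velor Prefecture.

16:45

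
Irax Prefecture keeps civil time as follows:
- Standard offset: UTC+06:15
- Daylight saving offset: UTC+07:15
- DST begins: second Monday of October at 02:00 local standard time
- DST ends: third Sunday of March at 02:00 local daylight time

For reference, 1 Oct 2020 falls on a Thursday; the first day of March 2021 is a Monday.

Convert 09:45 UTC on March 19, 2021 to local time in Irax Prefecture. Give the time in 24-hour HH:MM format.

17:00

1 October 2020 is a Thursday, so the first Monday is October 5 and the second is October 12.
1 March 2021 is a Monday, so the first Sunday is March 7 and the third is March 21.
At the standard offset (UTC+06:15), 09:45 UTC + 6h15m = 16:00 Irax Prefecture standard time.
The standard-time date in Irax Prefecture, March 19, 2021, lies within the daylight-saving period (12 October 2020 – 21 March 2021), so Irax Prefecture is on daylight time, UTC+07:15.
09:45 UTC + 7h15m = 17:00 local.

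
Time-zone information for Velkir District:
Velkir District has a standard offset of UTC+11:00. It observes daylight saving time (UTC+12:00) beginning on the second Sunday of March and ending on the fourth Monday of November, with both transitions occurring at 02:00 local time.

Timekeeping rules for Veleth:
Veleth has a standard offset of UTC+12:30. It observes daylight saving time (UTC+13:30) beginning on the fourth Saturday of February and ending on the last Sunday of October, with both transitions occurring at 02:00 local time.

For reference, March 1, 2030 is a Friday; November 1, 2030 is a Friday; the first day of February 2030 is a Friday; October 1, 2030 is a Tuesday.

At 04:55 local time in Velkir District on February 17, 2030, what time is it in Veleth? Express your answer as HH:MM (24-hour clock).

1 March 2030 is a Friday, so the first Sunday is March 3 and the second is March 10.
1 November 2030 is a Friday, so the first Monday is November 4 and the fourth is November 25.
February 17, 2030 does not fall between 10 March and 25 November, so daylight saving is not in effect and Velkir District is at UTC+11:00.
04:55 Velkir District − 11h = 17:55 UTC (rolling into the previous day, 16 February 2030).
1 February 2030 is a Friday, so the first Saturday is February 2 and the fourth is February 23.
1 October 2030 is a Tuesday, so Sundays fall on 6, 13, 20, 27; the last is October 27.
At the standard offset (UTC+12:30), 17:55 UTC + 12h30m = 06:25 Veleth standard time (rolling into the next day, 17 February 2030).
The standard-time date in Veleth, February 17, 2030, is outside the daylight-saving period (23 February – 27 October), so Veleth is on standard time, UTC+12:30.
17:55 UTC + 12h30m = 06:25 Veleth (rolling into the next day, 17 February 2030).

06:25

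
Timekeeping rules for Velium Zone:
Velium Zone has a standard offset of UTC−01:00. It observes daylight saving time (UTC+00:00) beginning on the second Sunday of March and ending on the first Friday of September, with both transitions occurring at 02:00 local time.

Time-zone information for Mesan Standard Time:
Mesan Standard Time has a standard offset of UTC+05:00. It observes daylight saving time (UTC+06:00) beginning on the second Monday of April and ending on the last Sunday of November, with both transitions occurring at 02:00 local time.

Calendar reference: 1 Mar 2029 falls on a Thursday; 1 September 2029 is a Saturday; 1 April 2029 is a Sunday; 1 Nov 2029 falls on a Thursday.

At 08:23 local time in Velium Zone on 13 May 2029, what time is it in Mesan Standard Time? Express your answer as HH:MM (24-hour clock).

14:23

1 March 2029 is a Thursday, so the first Sunday is March 4 and the second is March 11.
1 September 2029 is a Saturday, so the first Friday is September 7.
13 May 2029 lies within the daylight-saving period (11 March – 7 September), so Velium Zone is on daylight time, UTC+00:00.
08:23 Velium Zone − 0h = 08:23 UTC.
1 April 2029 is a Sunday, so the first Monday is April 2 and the second is April 9.
1 November 2029 is a Thursday, so Sundays fall on 4, 11, 18, 25; the last is November 25.
At the standard offset (UTC+05:00), 08:23 UTC + 5h = 13:23 Mesan Standard Time standard time.
Daylight saving runs 9 April – 25 November; the standard-time date in Mesan Standard Time, 13 May 2029, is inside that window, so Mesan Standard Time is at UTC+06:00.
08:23 UTC + 6h = 14:23 Mesan Standard Time.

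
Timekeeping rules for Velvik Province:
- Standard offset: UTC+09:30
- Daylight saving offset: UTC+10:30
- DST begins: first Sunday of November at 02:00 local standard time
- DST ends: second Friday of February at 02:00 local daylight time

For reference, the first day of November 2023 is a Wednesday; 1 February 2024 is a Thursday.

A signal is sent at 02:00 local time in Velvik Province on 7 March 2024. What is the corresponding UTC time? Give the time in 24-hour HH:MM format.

16:30

1 November 2023 is a Wednesday, so the first Sunday is November 5.
1 February 2024 is a Thursday, so the first Friday is February 2 and the second is February 9.
7 March 2024 does not fall between 5 November 2023 and 9 February 2024, so daylight saving is not in effect and Velvik Province is at UTC+09:30.
02:00 local − 9h30m = 16:30 UTC (rolling into the previous day, 6 March 2024).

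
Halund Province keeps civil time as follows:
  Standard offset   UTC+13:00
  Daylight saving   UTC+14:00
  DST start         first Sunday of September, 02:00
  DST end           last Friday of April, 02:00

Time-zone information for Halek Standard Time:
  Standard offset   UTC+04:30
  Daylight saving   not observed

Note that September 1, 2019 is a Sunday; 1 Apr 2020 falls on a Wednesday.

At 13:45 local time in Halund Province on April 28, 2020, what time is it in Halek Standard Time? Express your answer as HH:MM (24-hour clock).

1 September 2019 is a Sunday, so the first Sunday is September 1.
1 April 2020 is a Wednesday, so Fridays fall on 3, 10, 17, 24; the last is April 24.
April 28, 2020 is outside the daylight-saving period (1 September 2019 – 24 April 2020), so Halund Province is on standard time, UTC+13:00.
13:45 Halund Province − 13h = 00:45 UTC.
Halek Standard Time has no daylight saving, so its offset is UTC+04:30 year-round.
00:45 UTC + 4h30m = 05:15 Halek Standard Time.

05:15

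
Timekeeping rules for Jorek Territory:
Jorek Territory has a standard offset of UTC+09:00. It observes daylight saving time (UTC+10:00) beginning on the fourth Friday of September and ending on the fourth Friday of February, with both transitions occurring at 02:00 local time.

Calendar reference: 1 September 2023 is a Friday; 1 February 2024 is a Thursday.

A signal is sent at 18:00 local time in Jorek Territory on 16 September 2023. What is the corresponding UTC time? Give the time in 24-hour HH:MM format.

1 September 2023 is a Friday, so the first Friday is September 1 and the fourth is September 22.
1 February 2024 is a Thursday, so the first Friday is February 2 and the fourth is February 23.
16 September 2023 does not fall between 22 September 2023 and 23 February 2024, so daylight saving is not in effect and Jorek Territory is at UTC+09:00.
18:00 local − 9h = 09:00 UTC.

09:00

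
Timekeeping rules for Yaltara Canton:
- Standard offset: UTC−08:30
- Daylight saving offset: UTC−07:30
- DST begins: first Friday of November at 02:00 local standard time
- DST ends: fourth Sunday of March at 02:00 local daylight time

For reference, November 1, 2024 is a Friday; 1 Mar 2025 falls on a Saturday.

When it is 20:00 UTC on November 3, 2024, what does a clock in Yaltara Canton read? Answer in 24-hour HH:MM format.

1 November 2024 is a Friday, so the first Friday is November 1.
1 March 2025 is a Saturday, so the first Sunday is March 2 and the fourth is March 23.
At the standard offset (UTC−08:30), 20:00 UTC − 8h30m = 11:30 Yaltara Canton standard time.
The standard-time date in Yaltara Canton, November 3, 2024, falls between 1 November 2024 and 23 March 2025, so daylight saving is in effect and Yaltara Canton is at UTC−07:30.
20:00 UTC − 7h30m = 12:30 local.

12:30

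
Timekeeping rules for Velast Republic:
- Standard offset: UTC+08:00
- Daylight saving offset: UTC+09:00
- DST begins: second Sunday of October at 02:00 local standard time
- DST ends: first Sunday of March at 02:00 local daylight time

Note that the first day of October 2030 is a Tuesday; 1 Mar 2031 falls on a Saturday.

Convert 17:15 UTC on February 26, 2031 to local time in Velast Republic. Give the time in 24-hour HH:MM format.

02:15

1 October 2030 is a Tuesday, so the first Sunday is October 6 and the second is October 13.
1 March 2031 is a Saturday, so the first Sunday is March 2.
At the standard offset (UTC+08:00), 17:15 UTC + 8h = 01:15 Velast Republic standard time (rolling into the next day, 27 February 2031).
Daylight saving runs 13 October 2030 – 2 March 2031; the standard-time date in Velast Republic, February 27, 2031, is inside that window, so Velast Republic is at UTC+09:00.
17:15 UTC + 9h = 02:15 local (rolling into the next day, 27 February 2031).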